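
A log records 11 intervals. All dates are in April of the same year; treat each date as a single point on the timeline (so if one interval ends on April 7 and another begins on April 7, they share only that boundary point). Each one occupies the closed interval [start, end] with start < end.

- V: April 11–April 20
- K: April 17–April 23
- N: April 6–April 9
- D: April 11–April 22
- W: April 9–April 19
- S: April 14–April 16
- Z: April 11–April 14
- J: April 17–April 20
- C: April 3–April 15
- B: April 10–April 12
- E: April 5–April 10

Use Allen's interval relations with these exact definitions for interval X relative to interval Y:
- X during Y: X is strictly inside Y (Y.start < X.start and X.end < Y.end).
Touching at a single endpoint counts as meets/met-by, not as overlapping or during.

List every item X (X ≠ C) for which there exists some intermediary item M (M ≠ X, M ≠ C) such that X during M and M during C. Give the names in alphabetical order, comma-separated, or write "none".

N

Target C = [April 3, April 15].
Intermediaries M with M during C: B, E, N, Z.
Via B — items with X during B: none.
Via E — items with X during E: N.
Via N — items with X during N: none.
Via Z — items with X during Z: none.
Union: N.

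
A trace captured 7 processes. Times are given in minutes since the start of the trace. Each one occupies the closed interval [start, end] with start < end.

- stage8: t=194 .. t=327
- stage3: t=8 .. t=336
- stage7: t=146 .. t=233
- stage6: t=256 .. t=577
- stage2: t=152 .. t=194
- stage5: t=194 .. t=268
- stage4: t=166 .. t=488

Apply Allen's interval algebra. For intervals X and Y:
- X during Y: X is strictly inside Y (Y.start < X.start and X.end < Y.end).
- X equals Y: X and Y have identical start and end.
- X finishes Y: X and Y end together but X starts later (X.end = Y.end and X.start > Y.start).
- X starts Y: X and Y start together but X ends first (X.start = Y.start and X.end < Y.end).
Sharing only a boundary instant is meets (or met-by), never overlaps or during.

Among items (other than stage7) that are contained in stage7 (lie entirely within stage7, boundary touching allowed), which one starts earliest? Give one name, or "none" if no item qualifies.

stage2

Target stage7 = [t=146, t=233].
stage2 [t=152, t=194] → during → candidate.
stage3 [t=8, t=336] → contains → excluded.
stage4 [t=166, t=488] → overlapped-by → excluded.
stage5 [t=194, t=268] → overlapped-by → excluded.
stage6 [t=256, t=577] → after → excluded.
stage8 [t=194, t=327] → overlapped-by → excluded.
Among candidates, earliest start is t=152 → stage2.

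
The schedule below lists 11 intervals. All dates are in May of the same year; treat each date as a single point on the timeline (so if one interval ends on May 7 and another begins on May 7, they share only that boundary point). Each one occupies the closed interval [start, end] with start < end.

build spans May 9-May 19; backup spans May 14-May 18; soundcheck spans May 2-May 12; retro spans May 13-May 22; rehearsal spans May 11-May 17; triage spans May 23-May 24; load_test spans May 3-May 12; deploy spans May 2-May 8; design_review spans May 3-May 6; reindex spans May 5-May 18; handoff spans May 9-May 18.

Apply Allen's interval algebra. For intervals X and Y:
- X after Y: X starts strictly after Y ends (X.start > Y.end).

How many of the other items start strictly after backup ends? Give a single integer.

Target backup = [May 14, May 18].
build [May 9, May 19] → contains → no.
deploy [May 2, May 8] → before → no.
design_review [May 3, May 6] → before → no.
handoff [May 9, May 18] → finished-by → no.
load_test [May 3, May 12] → before → no.
rehearsal [May 11, May 17] → overlaps → no.
reindex [May 5, May 18] → finished-by → no.
retro [May 13, May 22] → contains → no.
soundcheck [May 2, May 12] → before → no.
triage [May 23, May 24] → after → counts.
Total: 1.

1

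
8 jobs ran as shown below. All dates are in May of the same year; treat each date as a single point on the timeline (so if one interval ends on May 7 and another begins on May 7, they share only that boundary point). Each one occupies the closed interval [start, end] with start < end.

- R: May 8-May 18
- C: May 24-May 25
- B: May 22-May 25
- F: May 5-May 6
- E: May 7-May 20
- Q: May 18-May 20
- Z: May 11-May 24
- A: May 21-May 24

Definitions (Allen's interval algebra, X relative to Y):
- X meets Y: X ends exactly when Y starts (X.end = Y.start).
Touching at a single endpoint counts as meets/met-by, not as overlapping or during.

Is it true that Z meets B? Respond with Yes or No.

No

Z = [May 11, May 24], B = [May 22, May 25].
Actual relation of Z to B: overlaps.
Asked whether 'meets' holds → No.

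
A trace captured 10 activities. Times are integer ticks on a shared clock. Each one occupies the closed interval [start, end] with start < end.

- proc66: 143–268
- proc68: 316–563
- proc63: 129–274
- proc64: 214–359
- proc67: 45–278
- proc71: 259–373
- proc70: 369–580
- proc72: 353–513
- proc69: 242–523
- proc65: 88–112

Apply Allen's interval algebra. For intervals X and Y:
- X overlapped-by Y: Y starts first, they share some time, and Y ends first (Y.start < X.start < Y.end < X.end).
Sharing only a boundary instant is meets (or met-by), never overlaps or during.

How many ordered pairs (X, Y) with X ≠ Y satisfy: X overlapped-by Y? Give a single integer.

20

Checking all 90 ordered pairs for relation 'overlapped-by'; matching pairs in alphabetical order:
(proc64, proc63): proc64 overlapped-by proc63 ✓
(proc64, proc66): proc64 overlapped-by proc66 ✓
(proc64, proc67): proc64 overlapped-by proc67 ✓
(proc68, proc64): proc68 overlapped-by proc64 ✓
(proc68, proc69): proc68 overlapped-by proc69 ✓
(proc68, proc71): proc68 overlapped-by proc71 ✓
(proc69, proc63): proc69 overlapped-by proc63 ✓
(proc69, proc64): proc69 overlapped-by proc64 ✓
(proc69, proc66): proc69 overlapped-by proc66 ✓
(proc69, proc67): proc69 overlapped-by proc67 ✓
(proc70, proc68): proc70 overlapped-by proc68 ✓
(proc70, proc69): proc70 overlapped-by proc69 ✓
(proc70, proc71): proc70 overlapped-by proc71 ✓
(proc70, proc72): proc70 overlapped-by proc72 ✓
(proc71, proc63): proc71 overlapped-by proc63 ✓
(proc71, proc64): proc71 overlapped-by proc64 ✓
(proc71, proc66): proc71 overlapped-by proc66 ✓
(proc71, proc67): proc71 overlapped-by proc67 ✓
(proc72, proc64): proc72 overlapped-by proc64 ✓
(proc72, proc71): proc72 overlapped-by proc71 ✓
Count: 20.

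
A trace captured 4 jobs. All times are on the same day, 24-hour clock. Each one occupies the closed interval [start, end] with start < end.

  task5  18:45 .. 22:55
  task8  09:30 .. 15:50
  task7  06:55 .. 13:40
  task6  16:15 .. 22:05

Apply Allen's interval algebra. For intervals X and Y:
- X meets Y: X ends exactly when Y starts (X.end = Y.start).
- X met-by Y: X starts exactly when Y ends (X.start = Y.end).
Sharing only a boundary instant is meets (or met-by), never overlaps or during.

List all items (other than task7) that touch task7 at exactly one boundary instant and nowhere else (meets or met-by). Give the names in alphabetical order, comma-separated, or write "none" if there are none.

none

Target task7 = [06:55, 13:40].
task5 [18:45, 22:55] → after → no.
task6 [16:15, 22:05] → after → no.
task8 [09:30, 15:50] → overlapped-by → no.
Result: none.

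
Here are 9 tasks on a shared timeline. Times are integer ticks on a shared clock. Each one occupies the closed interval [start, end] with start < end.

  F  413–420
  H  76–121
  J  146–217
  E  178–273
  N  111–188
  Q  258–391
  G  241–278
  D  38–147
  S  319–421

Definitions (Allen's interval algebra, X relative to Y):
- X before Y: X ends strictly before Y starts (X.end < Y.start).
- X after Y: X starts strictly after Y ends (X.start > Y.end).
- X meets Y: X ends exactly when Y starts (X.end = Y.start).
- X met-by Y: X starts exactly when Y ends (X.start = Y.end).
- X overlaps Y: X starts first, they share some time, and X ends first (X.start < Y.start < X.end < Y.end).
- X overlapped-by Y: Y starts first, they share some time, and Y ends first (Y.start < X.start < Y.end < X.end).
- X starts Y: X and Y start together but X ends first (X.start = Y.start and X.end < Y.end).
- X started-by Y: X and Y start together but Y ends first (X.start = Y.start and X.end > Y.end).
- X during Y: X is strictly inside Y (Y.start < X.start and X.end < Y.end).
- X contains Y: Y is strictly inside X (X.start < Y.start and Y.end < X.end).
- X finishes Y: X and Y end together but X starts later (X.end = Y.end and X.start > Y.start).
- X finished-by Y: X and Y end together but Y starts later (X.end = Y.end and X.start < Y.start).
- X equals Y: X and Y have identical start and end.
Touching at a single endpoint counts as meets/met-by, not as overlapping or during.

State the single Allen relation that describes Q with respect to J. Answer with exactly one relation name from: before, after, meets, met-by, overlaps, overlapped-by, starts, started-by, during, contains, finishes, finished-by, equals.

Q = [258, 391]; J = [146, 217].
Compare endpoints: Q.start > J.start, Q.start > J.end, Q.end > J.start, Q.end > J.end.
That pattern is 'after'.

after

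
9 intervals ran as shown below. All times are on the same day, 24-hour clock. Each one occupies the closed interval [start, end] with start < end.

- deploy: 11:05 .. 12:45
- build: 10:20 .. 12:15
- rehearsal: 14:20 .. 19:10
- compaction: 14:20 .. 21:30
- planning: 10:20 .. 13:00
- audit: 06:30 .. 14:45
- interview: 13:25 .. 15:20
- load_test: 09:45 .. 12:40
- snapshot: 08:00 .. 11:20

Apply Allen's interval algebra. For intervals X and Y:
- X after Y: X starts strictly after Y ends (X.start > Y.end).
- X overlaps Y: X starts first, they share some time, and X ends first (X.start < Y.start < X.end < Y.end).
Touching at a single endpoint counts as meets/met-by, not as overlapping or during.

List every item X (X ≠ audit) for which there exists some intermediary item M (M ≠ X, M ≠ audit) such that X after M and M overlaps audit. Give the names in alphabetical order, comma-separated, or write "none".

Target audit = [06:30, 14:45].
Intermediaries M with M overlaps audit: none.
Union: none.

none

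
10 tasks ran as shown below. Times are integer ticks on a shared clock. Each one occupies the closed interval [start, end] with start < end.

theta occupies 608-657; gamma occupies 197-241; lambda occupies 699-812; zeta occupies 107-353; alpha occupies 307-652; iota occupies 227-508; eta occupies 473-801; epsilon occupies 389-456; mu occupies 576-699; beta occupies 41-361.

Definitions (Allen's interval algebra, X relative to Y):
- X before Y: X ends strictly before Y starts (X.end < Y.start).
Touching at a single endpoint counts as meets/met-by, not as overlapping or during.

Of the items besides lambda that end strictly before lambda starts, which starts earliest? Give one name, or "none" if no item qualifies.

Target lambda = [699, 812].
alpha [307, 652] → before → candidate.
beta [41, 361] → before → candidate.
epsilon [389, 456] → before → candidate.
eta [473, 801] → overlaps → excluded.
gamma [197, 241] → before → candidate.
iota [227, 508] → before → candidate.
mu [576, 699] → meets → excluded.
theta [608, 657] → before → candidate.
zeta [107, 353] → before → candidate.
Among candidates, earliest start is 41 → beta.

beta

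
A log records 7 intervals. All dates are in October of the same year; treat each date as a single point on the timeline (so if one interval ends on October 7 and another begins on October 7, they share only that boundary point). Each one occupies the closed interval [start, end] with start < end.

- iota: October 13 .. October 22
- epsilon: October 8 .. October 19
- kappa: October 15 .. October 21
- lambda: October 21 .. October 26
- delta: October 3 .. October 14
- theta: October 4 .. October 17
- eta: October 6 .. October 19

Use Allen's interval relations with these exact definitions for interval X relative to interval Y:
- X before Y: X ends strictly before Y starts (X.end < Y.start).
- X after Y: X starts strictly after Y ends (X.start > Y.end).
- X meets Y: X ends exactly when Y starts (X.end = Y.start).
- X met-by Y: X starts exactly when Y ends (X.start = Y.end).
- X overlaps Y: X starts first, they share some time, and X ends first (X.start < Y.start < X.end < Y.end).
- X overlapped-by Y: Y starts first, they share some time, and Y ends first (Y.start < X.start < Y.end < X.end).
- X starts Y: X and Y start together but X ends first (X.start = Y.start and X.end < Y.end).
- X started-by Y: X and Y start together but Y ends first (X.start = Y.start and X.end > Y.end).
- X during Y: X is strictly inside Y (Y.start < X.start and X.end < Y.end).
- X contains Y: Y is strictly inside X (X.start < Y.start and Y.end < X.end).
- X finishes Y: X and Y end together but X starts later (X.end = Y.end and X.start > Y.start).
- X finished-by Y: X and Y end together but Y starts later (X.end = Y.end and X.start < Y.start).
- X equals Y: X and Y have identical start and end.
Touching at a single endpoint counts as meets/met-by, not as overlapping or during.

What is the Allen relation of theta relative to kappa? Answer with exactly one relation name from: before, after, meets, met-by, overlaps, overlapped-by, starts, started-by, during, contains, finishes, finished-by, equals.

theta = [October 4, October 17]; kappa = [October 15, October 21].
Compare endpoints: theta.start < kappa.start, theta.start < kappa.end, theta.end > kappa.start, theta.end < kappa.end.
That pattern is 'overlaps'.

overlaps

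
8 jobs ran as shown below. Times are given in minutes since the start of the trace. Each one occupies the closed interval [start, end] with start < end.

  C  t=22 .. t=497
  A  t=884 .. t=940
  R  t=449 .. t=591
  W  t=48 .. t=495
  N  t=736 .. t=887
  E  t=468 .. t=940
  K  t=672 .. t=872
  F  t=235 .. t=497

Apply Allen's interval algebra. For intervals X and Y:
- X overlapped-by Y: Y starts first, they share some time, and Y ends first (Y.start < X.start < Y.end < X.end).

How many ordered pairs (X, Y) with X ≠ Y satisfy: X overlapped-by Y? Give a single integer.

10

Checking all 56 ordered pairs for relation 'overlapped-by'; matching pairs in alphabetical order:
(A, N): A overlapped-by N ✓
(E, C): E overlapped-by C ✓
(E, F): E overlapped-by F ✓
(E, R): E overlapped-by R ✓
(E, W): E overlapped-by W ✓
(F, W): F overlapped-by W ✓
(N, K): N overlapped-by K ✓
(R, C): R overlapped-by C ✓
(R, F): R overlapped-by F ✓
(R, W): R overlapped-by W ✓
Count: 10.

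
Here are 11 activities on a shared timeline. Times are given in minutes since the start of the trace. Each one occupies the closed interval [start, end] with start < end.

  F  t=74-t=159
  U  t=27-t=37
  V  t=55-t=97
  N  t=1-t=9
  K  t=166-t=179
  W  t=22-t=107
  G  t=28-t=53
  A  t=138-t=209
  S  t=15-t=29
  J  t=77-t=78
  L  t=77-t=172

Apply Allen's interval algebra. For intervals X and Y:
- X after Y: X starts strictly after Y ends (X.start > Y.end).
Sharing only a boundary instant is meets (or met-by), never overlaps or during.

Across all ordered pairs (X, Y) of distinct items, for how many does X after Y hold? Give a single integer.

35

Checking all 110 ordered pairs for relation 'after'; matching pairs in alphabetical order:
(A, G): A after G ✓
(A, J): A after J ✓
(A, N): A after N ✓
(A, S): A after S ✓
(A, U): A after U ✓
(A, V): A after V ✓
(A, W): A after W ✓
(F, G): F after G ✓
(F, N): F after N ✓
(F, S): F after S ✓
(F, U): F after U ✓
(G, N): G after N ✓
(J, G): J after G ✓
(J, N): J after N ✓
(J, S): J after S ✓
(J, U): J after U ✓
(K, F): K after F ✓
(K, G): K after G ✓
(K, J): K after J ✓
(K, N): K after N ✓
(K, S): K after S ✓
(K, U): K after U ✓
(K, V): K after V ✓
(K, W): K after W ✓
... plus 11 further pairs not listed.
Count: 35.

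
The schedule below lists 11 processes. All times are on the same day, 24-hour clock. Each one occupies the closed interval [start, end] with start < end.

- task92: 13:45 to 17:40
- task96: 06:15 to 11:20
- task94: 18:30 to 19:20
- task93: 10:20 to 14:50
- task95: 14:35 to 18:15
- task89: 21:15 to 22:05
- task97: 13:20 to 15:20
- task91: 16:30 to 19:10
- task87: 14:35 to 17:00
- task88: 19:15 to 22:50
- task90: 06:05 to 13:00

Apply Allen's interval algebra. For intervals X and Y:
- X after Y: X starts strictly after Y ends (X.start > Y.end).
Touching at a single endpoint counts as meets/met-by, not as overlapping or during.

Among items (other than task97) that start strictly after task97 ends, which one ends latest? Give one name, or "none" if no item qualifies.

Target task97 = [13:20, 15:20].
task87 [14:35, 17:00] → overlapped-by → excluded.
task88 [19:15, 22:50] → after → candidate.
task89 [21:15, 22:05] → after → candidate.
task90 [06:05, 13:00] → before → excluded.
task91 [16:30, 19:10] → after → candidate.
task92 [13:45, 17:40] → overlapped-by → excluded.
task93 [10:20, 14:50] → overlaps → excluded.
task94 [18:30, 19:20] → after → candidate.
task95 [14:35, 18:15] → overlapped-by → excluded.
task96 [06:15, 11:20] → before → excluded.
Among candidates, latest end is 22:50 → task88.

task88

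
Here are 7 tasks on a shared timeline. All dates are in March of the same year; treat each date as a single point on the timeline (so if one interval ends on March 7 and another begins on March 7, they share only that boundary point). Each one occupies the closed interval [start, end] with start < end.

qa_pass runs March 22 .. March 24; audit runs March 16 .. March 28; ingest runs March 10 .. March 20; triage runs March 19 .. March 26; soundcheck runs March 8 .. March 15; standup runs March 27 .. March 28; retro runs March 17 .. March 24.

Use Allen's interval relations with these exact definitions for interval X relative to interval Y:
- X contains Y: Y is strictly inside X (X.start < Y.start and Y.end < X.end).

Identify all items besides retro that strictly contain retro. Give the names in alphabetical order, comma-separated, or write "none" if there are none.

audit

Target retro = [March 17, March 24].
audit [March 16, March 28] → contains → yes.
ingest [March 10, March 20] → overlaps → no.
qa_pass [March 22, March 24] → finishes → no.
soundcheck [March 8, March 15] → before → no.
standup [March 27, March 28] → after → no.
triage [March 19, March 26] → overlapped-by → no.
Result: audit.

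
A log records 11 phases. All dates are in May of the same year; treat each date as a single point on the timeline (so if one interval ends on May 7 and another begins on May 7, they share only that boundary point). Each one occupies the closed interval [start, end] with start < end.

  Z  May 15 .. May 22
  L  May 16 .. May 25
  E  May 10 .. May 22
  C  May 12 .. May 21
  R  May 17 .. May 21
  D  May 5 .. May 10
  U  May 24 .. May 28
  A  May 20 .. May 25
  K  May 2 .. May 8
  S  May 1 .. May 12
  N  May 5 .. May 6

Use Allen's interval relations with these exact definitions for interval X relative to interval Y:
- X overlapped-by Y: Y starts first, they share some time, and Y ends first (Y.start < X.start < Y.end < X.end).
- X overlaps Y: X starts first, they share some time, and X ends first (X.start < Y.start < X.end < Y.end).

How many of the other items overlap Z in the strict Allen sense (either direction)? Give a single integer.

3

Target Z = [May 15, May 22].
A [May 20, May 25] → overlapped-by → counts.
C [May 12, May 21] → overlaps → counts.
D [May 5, May 10] → before → no.
E [May 10, May 22] → finished-by → no.
K [May 2, May 8] → before → no.
L [May 16, May 25] → overlapped-by → counts.
N [May 5, May 6] → before → no.
R [May 17, May 21] → during → no.
S [May 1, May 12] → before → no.
U [May 24, May 28] → after → no.
Total: 3.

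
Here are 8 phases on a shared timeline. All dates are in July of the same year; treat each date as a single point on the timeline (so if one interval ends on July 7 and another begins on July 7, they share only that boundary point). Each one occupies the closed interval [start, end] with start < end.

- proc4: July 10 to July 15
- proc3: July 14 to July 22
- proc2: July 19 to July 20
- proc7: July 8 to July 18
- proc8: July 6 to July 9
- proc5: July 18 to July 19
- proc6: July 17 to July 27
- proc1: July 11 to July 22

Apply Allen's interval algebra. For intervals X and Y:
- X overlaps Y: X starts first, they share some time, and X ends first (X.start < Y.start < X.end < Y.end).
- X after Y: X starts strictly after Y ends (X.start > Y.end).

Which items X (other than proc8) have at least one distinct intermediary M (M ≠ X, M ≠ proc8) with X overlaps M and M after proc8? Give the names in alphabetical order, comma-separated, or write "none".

proc1, proc3, proc4, proc7

Target proc8 = [July 6, July 9].
Intermediaries M with M after proc8: proc1, proc2, proc3, proc4, proc5, proc6.
Via proc1 — items with X overlaps proc1: proc4, proc7.
Via proc2 — items with X overlaps proc2: none.
Via proc3 — items with X overlaps proc3: proc4, proc7.
Via proc4 — items with X overlaps proc4: none.
Via proc5 — items with X overlaps proc5: none.
Via proc6 — items with X overlaps proc6: proc1, proc3, proc7.
Union: proc1, proc3, proc4, proc7.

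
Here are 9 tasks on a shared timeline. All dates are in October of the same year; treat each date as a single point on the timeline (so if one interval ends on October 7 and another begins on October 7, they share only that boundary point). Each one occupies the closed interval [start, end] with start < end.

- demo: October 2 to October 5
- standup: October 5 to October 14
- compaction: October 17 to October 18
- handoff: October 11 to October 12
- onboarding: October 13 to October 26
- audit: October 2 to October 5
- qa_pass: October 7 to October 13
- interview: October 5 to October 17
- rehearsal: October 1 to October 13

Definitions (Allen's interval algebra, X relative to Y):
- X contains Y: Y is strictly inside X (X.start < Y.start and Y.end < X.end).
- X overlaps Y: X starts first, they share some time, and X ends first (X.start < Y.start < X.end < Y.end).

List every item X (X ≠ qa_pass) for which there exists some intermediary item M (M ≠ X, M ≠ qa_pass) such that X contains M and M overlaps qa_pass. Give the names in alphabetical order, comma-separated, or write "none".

none

Target qa_pass = [October 7, October 13].
Intermediaries M with M overlaps qa_pass: none.
Union: none.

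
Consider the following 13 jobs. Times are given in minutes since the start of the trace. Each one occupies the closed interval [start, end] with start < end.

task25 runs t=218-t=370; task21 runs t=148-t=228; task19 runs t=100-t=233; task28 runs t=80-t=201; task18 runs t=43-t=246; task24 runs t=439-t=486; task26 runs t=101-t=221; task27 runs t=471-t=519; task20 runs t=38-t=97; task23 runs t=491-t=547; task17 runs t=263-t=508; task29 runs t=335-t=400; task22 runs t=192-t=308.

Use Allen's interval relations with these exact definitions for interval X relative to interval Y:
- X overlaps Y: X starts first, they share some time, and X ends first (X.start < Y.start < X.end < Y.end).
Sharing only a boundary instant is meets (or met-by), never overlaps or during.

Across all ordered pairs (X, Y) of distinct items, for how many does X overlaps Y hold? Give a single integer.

Checking all 156 ordered pairs for relation 'overlaps'; matching pairs in alphabetical order:
(task17, task23): task17 overlaps task23 ✓
(task17, task27): task17 overlaps task27 ✓
(task18, task22): task18 overlaps task22 ✓
(task18, task25): task18 overlaps task25 ✓
(task19, task22): task19 overlaps task22 ✓
(task19, task25): task19 overlaps task25 ✓
(task20, task18): task20 overlaps task18 ✓
(task20, task28): task20 overlaps task28 ✓
(task21, task22): task21 overlaps task22 ✓
(task21, task25): task21 overlaps task25 ✓
(task22, task17): task22 overlaps task17 ✓
(task22, task25): task22 overlaps task25 ✓
(task24, task27): task24 overlaps task27 ✓
(task25, task17): task25 overlaps task17 ✓
(task25, task29): task25 overlaps task29 ✓
(task26, task21): task26 overlaps task21 ✓
(task26, task22): task26 overlaps task22 ✓
(task26, task25): task26 overlaps task25 ✓
(task27, task23): task27 overlaps task23 ✓
(task28, task19): task28 overlaps task19 ✓
(task28, task21): task28 overlaps task21 ✓
(task28, task22): task28 overlaps task22 ✓
(task28, task26): task28 overlaps task26 ✓
Count: 23.

23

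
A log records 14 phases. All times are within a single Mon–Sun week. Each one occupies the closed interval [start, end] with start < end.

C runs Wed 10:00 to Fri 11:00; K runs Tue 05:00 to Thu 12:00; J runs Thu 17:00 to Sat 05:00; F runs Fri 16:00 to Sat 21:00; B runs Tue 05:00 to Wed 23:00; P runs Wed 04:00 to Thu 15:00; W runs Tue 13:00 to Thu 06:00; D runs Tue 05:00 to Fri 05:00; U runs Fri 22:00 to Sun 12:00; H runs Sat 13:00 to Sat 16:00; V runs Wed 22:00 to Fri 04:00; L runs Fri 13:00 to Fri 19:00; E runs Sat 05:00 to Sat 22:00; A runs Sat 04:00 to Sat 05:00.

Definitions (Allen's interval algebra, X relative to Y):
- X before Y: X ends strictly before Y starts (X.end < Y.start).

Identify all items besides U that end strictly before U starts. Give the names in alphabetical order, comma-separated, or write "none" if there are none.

B, C, D, K, L, P, V, W

Target U = [Fri 22:00, Sun 12:00].
A [Sat 04:00, Sat 05:00] → during → no.
B [Tue 05:00, Wed 23:00] → before → yes.
C [Wed 10:00, Fri 11:00] → before → yes.
D [Tue 05:00, Fri 05:00] → before → yes.
E [Sat 05:00, Sat 22:00] → during → no.
F [Fri 16:00, Sat 21:00] → overlaps → no.
H [Sat 13:00, Sat 16:00] → during → no.
J [Thu 17:00, Sat 05:00] → overlaps → no.
K [Tue 05:00, Thu 12:00] → before → yes.
L [Fri 13:00, Fri 19:00] → before → yes.
P [Wed 04:00, Thu 15:00] → before → yes.
V [Wed 22:00, Fri 04:00] → before → yes.
W [Tue 13:00, Thu 06:00] → before → yes.
Result: B, C, D, K, L, P, V, W.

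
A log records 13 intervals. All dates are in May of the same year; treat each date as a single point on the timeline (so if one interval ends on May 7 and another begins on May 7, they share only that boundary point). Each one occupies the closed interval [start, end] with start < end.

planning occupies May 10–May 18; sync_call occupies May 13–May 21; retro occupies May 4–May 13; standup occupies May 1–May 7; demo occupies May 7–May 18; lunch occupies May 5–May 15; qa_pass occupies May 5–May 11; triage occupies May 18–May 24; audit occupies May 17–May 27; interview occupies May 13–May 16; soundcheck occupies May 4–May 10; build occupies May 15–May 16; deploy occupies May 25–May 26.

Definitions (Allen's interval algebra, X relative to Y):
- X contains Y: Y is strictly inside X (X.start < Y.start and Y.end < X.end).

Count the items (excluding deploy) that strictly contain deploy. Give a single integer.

1

Target deploy = [May 25, May 26].
audit [May 17, May 27] → contains → counts.
build [May 15, May 16] → before → no.
demo [May 7, May 18] → before → no.
interview [May 13, May 16] → before → no.
lunch [May 5, May 15] → before → no.
planning [May 10, May 18] → before → no.
qa_pass [May 5, May 11] → before → no.
retro [May 4, May 13] → before → no.
soundcheck [May 4, May 10] → before → no.
standup [May 1, May 7] → before → no.
sync_call [May 13, May 21] → before → no.
triage [May 18, May 24] → before → no.
Total: 1.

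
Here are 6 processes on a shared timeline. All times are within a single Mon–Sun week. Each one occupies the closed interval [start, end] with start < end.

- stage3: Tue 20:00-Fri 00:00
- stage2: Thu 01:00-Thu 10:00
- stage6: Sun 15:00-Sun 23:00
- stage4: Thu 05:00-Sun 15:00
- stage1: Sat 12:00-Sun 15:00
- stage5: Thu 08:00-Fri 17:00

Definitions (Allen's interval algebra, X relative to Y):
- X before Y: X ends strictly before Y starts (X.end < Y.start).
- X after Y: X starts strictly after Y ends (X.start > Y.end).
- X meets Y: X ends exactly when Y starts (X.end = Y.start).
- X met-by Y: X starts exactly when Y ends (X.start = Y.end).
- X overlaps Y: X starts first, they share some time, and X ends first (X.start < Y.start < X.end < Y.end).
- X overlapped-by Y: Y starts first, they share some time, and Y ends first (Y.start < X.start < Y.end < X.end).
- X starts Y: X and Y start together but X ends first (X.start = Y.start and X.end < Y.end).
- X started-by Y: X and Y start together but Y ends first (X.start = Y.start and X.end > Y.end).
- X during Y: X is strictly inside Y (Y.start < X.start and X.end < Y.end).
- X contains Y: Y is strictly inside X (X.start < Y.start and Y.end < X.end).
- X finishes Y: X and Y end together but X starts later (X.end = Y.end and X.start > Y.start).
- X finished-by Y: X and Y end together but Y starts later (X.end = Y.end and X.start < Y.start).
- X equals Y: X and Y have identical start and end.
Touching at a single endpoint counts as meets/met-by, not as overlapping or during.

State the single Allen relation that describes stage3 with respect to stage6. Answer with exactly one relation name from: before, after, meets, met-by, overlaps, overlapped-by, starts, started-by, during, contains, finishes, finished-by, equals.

stage3 = [Tue 20:00, Fri 00:00]; stage6 = [Sun 15:00, Sun 23:00].
Compare endpoints: stage3.start < stage6.start, stage3.start < stage6.end, stage3.end < stage6.start, stage3.end < stage6.end.
That pattern is 'before'.

before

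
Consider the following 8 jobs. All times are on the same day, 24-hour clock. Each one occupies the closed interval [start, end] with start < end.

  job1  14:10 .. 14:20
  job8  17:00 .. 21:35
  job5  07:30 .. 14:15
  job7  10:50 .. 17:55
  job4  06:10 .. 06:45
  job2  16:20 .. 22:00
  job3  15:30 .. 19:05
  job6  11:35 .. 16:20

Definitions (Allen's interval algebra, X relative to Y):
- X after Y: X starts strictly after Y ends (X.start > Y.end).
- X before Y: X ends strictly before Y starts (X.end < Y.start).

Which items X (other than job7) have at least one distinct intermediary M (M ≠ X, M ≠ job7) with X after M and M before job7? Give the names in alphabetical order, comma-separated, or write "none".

Target job7 = [10:50, 17:55].
Intermediaries M with M before job7: job4.
Via job4 — items with X after job4: job1, job2, job3, job5, job6, job8.
Union: job1, job2, job3, job5, job6, job8.

job1, job2, job3, job5, job6, job8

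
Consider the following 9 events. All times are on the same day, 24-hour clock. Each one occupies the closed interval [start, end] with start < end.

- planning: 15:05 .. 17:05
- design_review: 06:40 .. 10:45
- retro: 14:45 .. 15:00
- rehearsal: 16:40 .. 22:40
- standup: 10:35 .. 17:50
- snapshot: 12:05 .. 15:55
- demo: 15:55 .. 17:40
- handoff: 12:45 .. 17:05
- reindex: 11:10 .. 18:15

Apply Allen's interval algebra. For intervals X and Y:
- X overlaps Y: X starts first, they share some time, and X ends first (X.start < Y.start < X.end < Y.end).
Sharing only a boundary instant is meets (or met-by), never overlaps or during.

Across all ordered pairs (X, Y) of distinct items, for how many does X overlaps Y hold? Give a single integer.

11

Checking all 72 ordered pairs for relation 'overlaps'; matching pairs in alphabetical order:
(demo, rehearsal): demo overlaps rehearsal ✓
(design_review, standup): design_review overlaps standup ✓
(handoff, demo): handoff overlaps demo ✓
(handoff, rehearsal): handoff overlaps rehearsal ✓
(planning, demo): planning overlaps demo ✓
(planning, rehearsal): planning overlaps rehearsal ✓
(reindex, rehearsal): reindex overlaps rehearsal ✓
(snapshot, handoff): snapshot overlaps handoff ✓
(snapshot, planning): snapshot overlaps planning ✓
(standup, rehearsal): standup overlaps rehearsal ✓
(standup, reindex): standup overlaps reindex ✓
Count: 11.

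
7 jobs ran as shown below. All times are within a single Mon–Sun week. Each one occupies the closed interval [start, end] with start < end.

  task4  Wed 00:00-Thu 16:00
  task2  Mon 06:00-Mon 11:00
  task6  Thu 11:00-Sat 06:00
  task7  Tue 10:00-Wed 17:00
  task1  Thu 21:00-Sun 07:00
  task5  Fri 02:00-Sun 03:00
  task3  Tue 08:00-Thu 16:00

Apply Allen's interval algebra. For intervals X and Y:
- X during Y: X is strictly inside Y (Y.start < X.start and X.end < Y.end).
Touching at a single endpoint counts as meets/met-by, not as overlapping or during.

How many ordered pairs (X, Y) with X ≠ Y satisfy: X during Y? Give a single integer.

Checking all 42 ordered pairs for relation 'during'; matching pairs in alphabetical order:
(task5, task1): task5 during task1 ✓
(task7, task3): task7 during task3 ✓
Count: 2.

2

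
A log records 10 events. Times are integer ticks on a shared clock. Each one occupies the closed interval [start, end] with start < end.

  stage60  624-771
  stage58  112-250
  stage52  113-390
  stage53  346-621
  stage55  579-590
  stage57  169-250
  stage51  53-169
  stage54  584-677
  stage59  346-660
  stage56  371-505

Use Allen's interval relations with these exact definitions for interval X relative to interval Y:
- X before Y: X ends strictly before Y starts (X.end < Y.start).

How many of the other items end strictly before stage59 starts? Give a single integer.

3

Target stage59 = [346, 660].
stage51 [53, 169] → before → counts.
stage52 [113, 390] → overlaps → no.
stage53 [346, 621] → starts → no.
stage54 [584, 677] → overlapped-by → no.
stage55 [579, 590] → during → no.
stage56 [371, 505] → during → no.
stage57 [169, 250] → before → counts.
stage58 [112, 250] → before → counts.
stage60 [624, 771] → overlapped-by → no.
Total: 3.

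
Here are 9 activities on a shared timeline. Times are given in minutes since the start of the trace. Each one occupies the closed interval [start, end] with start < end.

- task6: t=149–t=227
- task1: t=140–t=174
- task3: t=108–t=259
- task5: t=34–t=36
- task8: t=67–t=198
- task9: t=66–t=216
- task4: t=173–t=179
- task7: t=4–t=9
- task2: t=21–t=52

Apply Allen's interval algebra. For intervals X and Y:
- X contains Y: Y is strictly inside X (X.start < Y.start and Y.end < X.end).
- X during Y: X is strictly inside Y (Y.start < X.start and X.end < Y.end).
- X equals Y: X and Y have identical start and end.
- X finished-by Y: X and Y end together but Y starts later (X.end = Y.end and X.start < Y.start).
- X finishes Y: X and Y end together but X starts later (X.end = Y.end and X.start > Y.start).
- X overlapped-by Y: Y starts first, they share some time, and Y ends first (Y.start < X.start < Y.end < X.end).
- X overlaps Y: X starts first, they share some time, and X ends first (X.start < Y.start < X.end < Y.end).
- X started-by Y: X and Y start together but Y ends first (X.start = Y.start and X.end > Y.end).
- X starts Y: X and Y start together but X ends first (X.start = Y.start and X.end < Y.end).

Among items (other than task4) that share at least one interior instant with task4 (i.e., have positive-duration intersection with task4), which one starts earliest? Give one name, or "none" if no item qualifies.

Target task4 = [t=173, t=179].
task1 [t=140, t=174] → overlaps → candidate.
task2 [t=21, t=52] → before → excluded.
task3 [t=108, t=259] → contains → candidate.
task5 [t=34, t=36] → before → excluded.
task6 [t=149, t=227] → contains → candidate.
task7 [t=4, t=9] → before → excluded.
task8 [t=67, t=198] → contains → candidate.
task9 [t=66, t=216] → contains → candidate.
Among candidates, earliest start is t=66 → task9.

task9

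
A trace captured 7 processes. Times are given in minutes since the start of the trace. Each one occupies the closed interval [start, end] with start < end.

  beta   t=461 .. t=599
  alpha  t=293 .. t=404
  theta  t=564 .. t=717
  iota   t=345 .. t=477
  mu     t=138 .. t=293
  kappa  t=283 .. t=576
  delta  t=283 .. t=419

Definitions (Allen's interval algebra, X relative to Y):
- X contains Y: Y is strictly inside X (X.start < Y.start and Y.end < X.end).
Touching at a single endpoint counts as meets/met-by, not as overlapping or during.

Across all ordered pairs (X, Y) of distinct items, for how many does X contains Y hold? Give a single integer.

Checking all 42 ordered pairs for relation 'contains'; matching pairs in alphabetical order:
(delta, alpha): delta contains alpha ✓
(kappa, alpha): kappa contains alpha ✓
(kappa, iota): kappa contains iota ✓
Count: 3.

3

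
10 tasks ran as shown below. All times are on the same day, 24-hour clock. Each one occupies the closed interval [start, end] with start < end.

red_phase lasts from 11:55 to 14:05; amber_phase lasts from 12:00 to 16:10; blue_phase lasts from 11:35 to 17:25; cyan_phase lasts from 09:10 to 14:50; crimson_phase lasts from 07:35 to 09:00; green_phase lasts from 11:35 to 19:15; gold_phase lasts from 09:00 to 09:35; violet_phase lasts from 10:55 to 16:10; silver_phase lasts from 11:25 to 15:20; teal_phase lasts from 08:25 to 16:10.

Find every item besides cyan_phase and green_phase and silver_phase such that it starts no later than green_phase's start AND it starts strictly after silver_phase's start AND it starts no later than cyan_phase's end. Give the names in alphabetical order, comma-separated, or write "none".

Conditions: its start is no later than green_phase's start (X.start <= 11:35) AND its start is strictly after silver_phase's start (X.start > 11:25) AND its start is no later than cyan_phase's end (X.start <= 14:50).
amber_phase: start 12:00 <= 11:35? ✗; start 12:00 > 11:25? ✓; start 12:00 <= 14:50? ✓ → no.
blue_phase: start 11:35 <= 11:35? ✓; start 11:35 > 11:25? ✓; start 11:35 <= 14:50? ✓ → yes.
crimson_phase: start 07:35 <= 11:35? ✓; start 07:35 > 11:25? ✗; start 07:35 <= 14:50? ✓ → no.
gold_phase: start 09:00 <= 11:35? ✓; start 09:00 > 11:25? ✗; start 09:00 <= 14:50? ✓ → no.
red_phase: start 11:55 <= 11:35? ✗; start 11:55 > 11:25? ✓; start 11:55 <= 14:50? ✓ → no.
teal_phase: start 08:25 <= 11:35? ✓; start 08:25 > 11:25? ✗; start 08:25 <= 14:50? ✓ → no.
violet_phase: start 10:55 <= 11:35? ✓; start 10:55 > 11:25? ✗; start 10:55 <= 14:50? ✓ → no.
Result: blue_phase.

blue_phase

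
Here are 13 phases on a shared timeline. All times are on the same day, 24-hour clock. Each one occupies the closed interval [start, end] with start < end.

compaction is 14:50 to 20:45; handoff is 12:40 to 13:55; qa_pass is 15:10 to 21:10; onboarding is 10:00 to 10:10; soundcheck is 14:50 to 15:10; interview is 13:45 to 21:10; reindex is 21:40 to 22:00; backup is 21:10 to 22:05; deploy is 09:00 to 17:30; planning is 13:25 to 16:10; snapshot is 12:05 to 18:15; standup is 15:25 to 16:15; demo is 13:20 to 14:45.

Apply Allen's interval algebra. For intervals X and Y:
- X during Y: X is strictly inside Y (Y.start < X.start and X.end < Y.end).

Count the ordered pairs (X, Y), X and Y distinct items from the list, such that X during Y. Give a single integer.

18

Checking all 156 ordered pairs for relation 'during'; matching pairs in alphabetical order:
(compaction, interview): compaction during interview ✓
(demo, deploy): demo during deploy ✓
(demo, snapshot): demo during snapshot ✓
(handoff, deploy): handoff during deploy ✓
(handoff, snapshot): handoff during snapshot ✓
(onboarding, deploy): onboarding during deploy ✓
(planning, deploy): planning during deploy ✓
(planning, snapshot): planning during snapshot ✓
(reindex, backup): reindex during backup ✓
(soundcheck, deploy): soundcheck during deploy ✓
(soundcheck, interview): soundcheck during interview ✓
(soundcheck, planning): soundcheck during planning ✓
(soundcheck, snapshot): soundcheck during snapshot ✓
(standup, compaction): standup during compaction ✓
(standup, deploy): standup during deploy ✓
(standup, interview): standup during interview ✓
(standup, qa_pass): standup during qa_pass ✓
(standup, snapshot): standup during snapshot ✓
Count: 18.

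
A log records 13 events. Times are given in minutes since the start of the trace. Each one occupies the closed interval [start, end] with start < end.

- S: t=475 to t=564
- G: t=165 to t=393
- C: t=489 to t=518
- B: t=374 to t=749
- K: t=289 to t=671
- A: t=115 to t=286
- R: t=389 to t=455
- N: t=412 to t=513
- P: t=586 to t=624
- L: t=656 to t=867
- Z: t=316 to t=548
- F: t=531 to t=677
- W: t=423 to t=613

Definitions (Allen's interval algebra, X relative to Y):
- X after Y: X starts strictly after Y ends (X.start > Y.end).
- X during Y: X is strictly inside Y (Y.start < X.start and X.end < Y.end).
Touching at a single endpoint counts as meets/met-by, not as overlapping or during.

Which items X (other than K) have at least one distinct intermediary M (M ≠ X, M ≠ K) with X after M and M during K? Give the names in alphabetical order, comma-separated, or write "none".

C, F, L, P, S

Target K = [t=289, t=671].
Intermediaries M with M during K: C, N, P, R, S, W, Z.
Via C — items with X after C: F, L, P.
Via N — items with X after N: F, L, P.
Via P — items with X after P: L.
Via R — items with X after R: C, F, L, P, S.
Via S — items with X after S: L, P.
Via W — items with X after W: L.
Via Z — items with X after Z: L, P.
Union: C, F, L, P, S.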